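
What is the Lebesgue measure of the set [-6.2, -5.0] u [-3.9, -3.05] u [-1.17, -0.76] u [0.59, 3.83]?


For pairwise disjoint intervals, m(union) = sum of lengths.
= (-5.0 - -6.2) + (-3.05 - -3.9) + (-0.76 - -1.17) + (3.83 - 0.59)
= 1.2 + 0.85 + 0.41 + 3.24
= 5.7


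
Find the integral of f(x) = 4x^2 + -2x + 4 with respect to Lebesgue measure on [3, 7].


The Lebesgue integral of a Riemann-integrable function agrees with the Riemann integral.
Antiderivative F(x) = (4/3)x^3 + (-2/2)x^2 + 4x
F(7) = (4/3)*7^3 + (-2/2)*7^2 + 4*7
     = (4/3)*343 + (-2/2)*49 + 4*7
     = 457.333333 + -49 + 28
     = 436.333333
F(3) = 39
Integral = F(7) - F(3) = 436.333333 - 39 = 397.333333


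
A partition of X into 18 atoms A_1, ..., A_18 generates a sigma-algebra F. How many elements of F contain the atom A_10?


Each element of F is a union of some subset S of the 18 atoms.
The element contains A_10 iff A_10 is in S.
So we count subsets S of {A_1,...,A_18} with A_10 in S: choose freely among the other 17 atoms.
Count = 2^(18-1) = 2^17 = 131072.


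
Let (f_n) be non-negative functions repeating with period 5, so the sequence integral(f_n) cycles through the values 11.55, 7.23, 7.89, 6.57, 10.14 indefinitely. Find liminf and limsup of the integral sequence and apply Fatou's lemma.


The sequence (integral(f_n)) is periodic with period 5, repeating the values 11.55, 7.23, 7.89, 6.57, 10.14 indefinitely.
Step 1: For a periodic sequence, every tail (a_m, a_(m+1), ...) contains all 5 period values infinitely often.
Step 2: Hence inf of every tail = min of the period values = min(11.55, 7.23, 7.89, 6.57, 10.14) = 6.57.
        liminf_n integral(f_n) = sup over m of (inf of tail from m) = 6.57.
Step 3: Similarly sup of every tail = max of the period values = 11.55.
        limsup_n integral(f_n) = 11.55.
Step 4: Fatou's lemma: integral(liminf_n f_n) <= liminf_n integral(f_n) = 6.57.
        So the integral of the pointwise liminf is at most 6.57.


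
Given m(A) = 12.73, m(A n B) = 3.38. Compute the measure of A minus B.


m(A \ B) = m(A) - m(A n B)
= 12.73 - 3.38
= 9.35


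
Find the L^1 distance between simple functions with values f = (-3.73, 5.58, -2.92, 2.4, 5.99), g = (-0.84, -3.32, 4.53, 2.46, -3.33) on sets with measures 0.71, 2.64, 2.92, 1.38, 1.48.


Step 1: Compute differences f_i - g_i:
  -3.73 - -0.84 = -2.89
  5.58 - -3.32 = 8.9
  -2.92 - 4.53 = -7.45
  2.4 - 2.46 = -0.06
  5.99 - -3.33 = 9.32
Step 2: Compute |diff|^1 * measure for each set:
  |-2.89|^1 * 0.71 = 2.89 * 0.71 = 2.0519
  |8.9|^1 * 2.64 = 8.9 * 2.64 = 23.496
  |-7.45|^1 * 2.92 = 7.45 * 2.92 = 21.754
  |-0.06|^1 * 1.38 = 0.06 * 1.38 = 0.0828
  |9.32|^1 * 1.48 = 9.32 * 1.48 = 13.7936
Step 3: Sum = 61.1783
Step 4: ||f-g||_1 = (61.1783)^(1/1) = 61.1783


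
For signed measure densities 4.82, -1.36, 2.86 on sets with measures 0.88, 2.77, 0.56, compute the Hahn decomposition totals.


Step 1: Compute signed measure on each set:
  Set 1: 4.82 * 0.88 = 4.2416
  Set 2: -1.36 * 2.77 = -3.7672
  Set 3: 2.86 * 0.56 = 1.6016
Step 2: Total signed measure = (4.2416) + (-3.7672) + (1.6016)
     = 2.076
Step 3: Positive part mu+(X) = sum of positive contributions = 5.8432
Step 4: Negative part mu-(X) = |sum of negative contributions| = 3.7672


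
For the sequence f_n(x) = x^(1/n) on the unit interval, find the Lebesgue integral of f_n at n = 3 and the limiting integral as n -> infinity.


At n = 3: f_3(x) = x^(1/3).
Step 1: integral(x^(1/3), 0, 1) = [x^(1/3+1) / (1/3+1)] from 0 to 1
     = 1 / (1/3 + 1) = 1 / ((3+1)/3) = 3/(3+1)
     = 3/4 = 0.75
Step 2: As n -> infinity, f_n(x) = x^(1/n) -> 1 for x in (0,1], and f_n is increasing in n.
By MCT, lim_n integral(f_n) = integral(lim_n f_n) = integral(1, 0, 1) = 1.
Step 3: Verify convergence: 3/4 = 0.75 -> 1


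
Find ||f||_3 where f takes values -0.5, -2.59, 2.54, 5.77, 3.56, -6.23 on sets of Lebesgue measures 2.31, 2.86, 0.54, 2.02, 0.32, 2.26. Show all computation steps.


Step 1: Compute |f_i|^3 for each value:
  |-0.5|^3 = 0.125
  |-2.59|^3 = 17.373979
  |2.54|^3 = 16.387064
  |5.77|^3 = 192.100033
  |3.56|^3 = 45.118016
  |-6.23|^3 = 241.804367
Step 2: Multiply by measures and sum:
  0.125 * 2.31 = 0.28875
  17.373979 * 2.86 = 49.68958
  16.387064 * 0.54 = 8.849015
  192.100033 * 2.02 = 388.042067
  45.118016 * 0.32 = 14.437765
  241.804367 * 2.26 = 546.477869
Sum = 0.28875 + 49.68958 + 8.849015 + 388.042067 + 14.437765 + 546.477869 = 1007.785046
Step 3: Take the p-th root:
||f||_3 = (1007.785046)^(1/3) = 10.025883


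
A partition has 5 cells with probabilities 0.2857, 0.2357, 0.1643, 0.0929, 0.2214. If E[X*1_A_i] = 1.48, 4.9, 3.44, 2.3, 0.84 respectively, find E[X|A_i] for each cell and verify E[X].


For each cell A_i: E[X|A_i] = E[X*1_A_i] / P(A_i)
Step 1: E[X|A_1] = 1.48 / 0.2857 = 5.180259
Step 2: E[X|A_2] = 4.9 / 0.2357 = 20.789139
Step 3: E[X|A_3] = 3.44 / 0.1643 = 20.93731
Step 4: E[X|A_4] = 2.3 / 0.0929 = 24.757804
Step 5: E[X|A_5] = 0.84 / 0.2214 = 3.794038
Verification: E[X] = sum E[X*1_A_i] = 1.48 + 4.9 + 3.44 + 2.3 + 0.84 = 12.96


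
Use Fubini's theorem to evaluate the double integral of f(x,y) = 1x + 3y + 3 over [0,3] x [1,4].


By Fubini, integrate in x first, then y.
Step 1: Fix y, integrate over x in [0,3]:
  integral(1x + 3y + 3, x=0..3)
  = 1*(3^2 - 0^2)/2 + (3y + 3)*(3 - 0)
  = 4.5 + (3y + 3)*3
  = 4.5 + 9y + 9
  = 13.5 + 9y
Step 2: Integrate over y in [1,4]:
  integral(13.5 + 9y, y=1..4)
  = 13.5*3 + 9*(4^2 - 1^2)/2
  = 40.5 + 67.5
  = 108


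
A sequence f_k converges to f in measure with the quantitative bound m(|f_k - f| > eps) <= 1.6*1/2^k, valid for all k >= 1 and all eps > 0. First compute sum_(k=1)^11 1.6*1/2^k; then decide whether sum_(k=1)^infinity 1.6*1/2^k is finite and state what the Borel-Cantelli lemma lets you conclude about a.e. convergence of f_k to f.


Step 1: List the terms 1.6*1/2^k for k = 1 to 11:
  k=1: 0.8
  k=2: 0.4
  k=3: 0.2
  k=4: 0.1
  k=5: 0.05
  k=6: 0.025
  k=7: 0.0125
  k=8: 0.00625
  k=9: 0.003125
  k=10: 0.001563
  k=11: 7.812500e-04
Step 2: Partial sum = 0.8 + 0.4 + 0.2 + 0.1 + 0.05 + 0.025 + 0.0125 + 0.00625 + 0.003125 + 0.001563 + 7.812500e-04
     = 1.599219
Step 3: The full series sum_(k>=1) 1.6*1/2^k converges (geometric series with ratio 1/2 < 1; a constant multiple of a convergent series converges).
Step 4: Fix eps > 0. Since sum_k m(|f_k - f| > eps) < infinity, the Borel-Cantelli lemma gives
        m(limsup_k {|f_k - f| > eps}) = 0, i.e. for a.e. x, |f_k(x) - f(x)| <= eps for all large k.
        Applying this with eps = 1/j for j = 1, 2, ... and intersecting the countably many full-measure sets,
        for a.e. x we get limsup_k |f_k(x) - f(x)| <= 1/j for every j, hence f_k -> f almost everywhere.
Conclusion: series converges; Borel-Cantelli yields f_k -> f a.e.


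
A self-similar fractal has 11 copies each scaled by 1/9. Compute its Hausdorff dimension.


For a self-similar set with N copies scaled by 1/r:
dim_H = log(N)/log(r) = log(11)/log(9)
= 2.397895/2.197225
= 1.091329


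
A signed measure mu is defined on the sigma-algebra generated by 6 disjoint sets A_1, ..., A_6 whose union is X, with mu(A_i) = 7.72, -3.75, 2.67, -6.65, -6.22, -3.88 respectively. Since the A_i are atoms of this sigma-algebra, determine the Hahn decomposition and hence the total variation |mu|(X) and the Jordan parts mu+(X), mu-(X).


Step 1: Every measurable set is a union of atoms (the cells / points), so a Hahn decomposition is
  obtained by grouping atoms by sign: P = union of atoms with mu > 0, N = union of the remaining atoms.
  Atoms in P (indices): 1, 3;  atoms in N (indices): 2, 4, 5, 6
  Positive values: 7.72, 2.67
  Negative values: -3.75, -6.65, -6.22, -3.88
Step 2: mu+(X) = mu(P) = sum of positive atom values = 10.39
Step 3: mu-(X) = -mu(N) = sum of |negative atom values| = 20.5
Step 4: |mu|(X) = mu+(X) + mu-(X) = 10.39 + 20.5 = 30.89


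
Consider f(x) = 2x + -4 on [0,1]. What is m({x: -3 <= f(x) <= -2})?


f^(-1)([-3, -2]) = {x : -3 <= 2x + -4 <= -2}
Solving: (-3 - -4)/2 <= x <= (-2 - -4)/2
= [0.5, 1]
Intersecting with [0,1]: [0.5, 1]
Measure = 1 - 0.5 = 0.5


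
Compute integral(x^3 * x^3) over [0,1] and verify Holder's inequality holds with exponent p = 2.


Step 1: Exact integral of f*g = integral(x^6, 0, 1) = 1/7
     = 0.142857
Step 2: Holder bound with p=2, q=2:
  ||f||_p = (integral x^6 dx)^(1/2) = (1/7)^(1/2) = 0.377964
  ||g||_q = (integral x^6 dx)^(1/2) = (1/7)^(1/2) = 0.377964
Step 3: Holder bound = ||f||_p * ||g||_q = 0.377964 * 0.377964 = 0.142857
Verification: 0.142857 <= 0.142857 (Holder holds)


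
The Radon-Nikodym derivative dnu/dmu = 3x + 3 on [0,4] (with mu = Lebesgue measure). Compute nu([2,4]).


nu(A) = integral_A (dnu/dmu) dmu = integral_2^4 (3x + 3) dx
Step 1: Antiderivative F(x) = (3/2)x^2 + 3x
Step 2: F(4) = (3/2)*4^2 + 3*4 = 24 + 12 = 36
Step 3: F(2) = (3/2)*2^2 + 3*2 = 6 + 6 = 12
Step 4: nu([2,4]) = F(4) - F(2) = 36 - 12 = 24


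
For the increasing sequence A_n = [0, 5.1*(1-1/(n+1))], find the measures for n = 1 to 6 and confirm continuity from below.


By continuity of measure from below: if A_n increases to A, then m(A_n) -> m(A).
Here A = [0, 5.1], so m(A) = 5.1
Step 1: a_1 = 5.1*(1 - 1/2) = 2.55, m(A_1) = 2.55
Step 2: a_2 = 5.1*(1 - 1/3) = 3.4, m(A_2) = 3.4
Step 3: a_3 = 5.1*(1 - 1/4) = 3.825, m(A_3) = 3.825
Step 4: a_4 = 5.1*(1 - 1/5) = 4.08, m(A_4) = 4.08
Step 5: a_5 = 5.1*(1 - 1/6) = 4.25, m(A_5) = 4.25
Step 6: a_6 = 5.1*(1 - 1/7) = 4.3714, m(A_6) = 4.3714
Limit: m(A_n) -> m([0,5.1]) = 5.1


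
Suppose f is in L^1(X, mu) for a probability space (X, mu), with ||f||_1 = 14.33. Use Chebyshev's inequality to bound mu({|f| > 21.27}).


Chebyshev/Markov inequality: mu(|f| > eps) <= (||f||_p / eps)^p
Step 1: ||f||_1 / eps = 14.33 / 21.27 = 0.673719
Step 2: Raise to power p = 1:
  (0.673719)^1 = 0.673719
Step 3: Therefore mu(|f| > 21.27) <= 0.673719


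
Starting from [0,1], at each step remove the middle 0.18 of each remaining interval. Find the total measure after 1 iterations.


Step 1: At each step, fraction remaining = 1 - 0.18 = 0.82
Step 2: After 1 steps, measure = (0.82)^1
Step 3: Computing the power step by step:
  After step 1: 0.82
Result = 0.82


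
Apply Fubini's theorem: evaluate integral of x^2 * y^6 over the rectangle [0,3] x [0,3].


By Fubini's theorem, the double integral factors as a product of single integrals:
Step 1: integral_0^3 x^2 dx = [x^3/3] from 0 to 3
     = 3^3/3 = 9
Step 2: integral_0^3 y^6 dy = [y^7/7] from 0 to 3
     = 3^7/7 = 312.428571
Step 3: Double integral = 9 * 312.428571 = 2811.857143


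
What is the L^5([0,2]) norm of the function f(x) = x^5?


Step 1: ||f||_5 = (integral_0^2 |x^5|^5 dx)^(1/5)
     = (integral_0^2 x^25 dx)^(1/5)
Step 2: integral_0^2 x^25 dx = [x^26/(26)] from 0 to 2 = 2^26/26
     = 67108864/26 = 2.581110e+06
Step 3: ||f||_5 = (2.581110e+06)^(1/5) = 19.158491


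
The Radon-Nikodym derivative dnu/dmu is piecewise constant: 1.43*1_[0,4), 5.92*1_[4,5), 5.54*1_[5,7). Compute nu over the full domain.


Integrate each piece of the Radon-Nikodym derivative:
Step 1: integral_0^4 1.43 dx = 1.43*(4-0) = 1.43*4 = 5.72
Step 2: integral_4^5 5.92 dx = 5.92*(5-4) = 5.92*1 = 5.92
Step 3: integral_5^7 5.54 dx = 5.54*(7-5) = 5.54*2 = 11.08
Total: 5.72 + 5.92 + 11.08 = 22.72


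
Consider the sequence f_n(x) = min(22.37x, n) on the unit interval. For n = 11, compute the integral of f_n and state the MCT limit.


f(x) = 22.37x on [0,1]; f_n(x) = min(22.37x, n). At n = 11:
Step 1: f(x) reaches 11 at x = 11/22.37 = 0.49173
Step 2: integral(f_11) = integral(22.37x, 0, 0.49173) + integral(11, 0.49173, 1)
       = 22.37*0.49173^2/2 + 11*(1 - 0.49173)
       = 2.704515 + 5.59097
       = 8.295485
Step 3: As n -> infinity, f_n increases to f, so by MCT integral(f_n) -> integral(f) = 22.37/2 = 11.185.
Convergence: integral(f_11) = 8.295485 -> 11.185 as n -> infinity


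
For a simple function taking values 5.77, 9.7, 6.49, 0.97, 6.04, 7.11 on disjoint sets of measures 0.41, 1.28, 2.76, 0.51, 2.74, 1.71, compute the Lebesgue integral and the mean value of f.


Step 1: Integral = sum(value_i * measure_i)
= 5.77*0.41 + 9.7*1.28 + 6.49*2.76 + 0.97*0.51 + 6.04*2.74 + 7.11*1.71
= 2.3657 + 12.416 + 17.9124 + 0.4947 + 16.5496 + 12.1581
= 61.8965
Step 2: Total measure of domain = 0.41 + 1.28 + 2.76 + 0.51 + 2.74 + 1.71 = 9.41
Step 3: Average value = 61.8965 / 9.41 = 6.577736


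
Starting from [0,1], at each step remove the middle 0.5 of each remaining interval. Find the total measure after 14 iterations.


Step 1: At each step, fraction remaining = 1 - 0.5 = 0.5
Step 2: After 14 steps, measure = (0.5)^14
Result = 6.103516e-05


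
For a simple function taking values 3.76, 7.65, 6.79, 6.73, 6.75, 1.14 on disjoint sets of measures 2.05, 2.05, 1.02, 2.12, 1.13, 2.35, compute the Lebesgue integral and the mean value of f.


Step 1: Integral = sum(value_i * measure_i)
= 3.76*2.05 + 7.65*2.05 + 6.79*1.02 + 6.73*2.12 + 6.75*1.13 + 1.14*2.35
= 7.708 + 15.6825 + 6.9258 + 14.2676 + 7.6275 + 2.679
= 54.8904
Step 2: Total measure of domain = 2.05 + 2.05 + 1.02 + 2.12 + 1.13 + 2.35 = 10.72
Step 3: Average value = 54.8904 / 10.72 = 5.120373


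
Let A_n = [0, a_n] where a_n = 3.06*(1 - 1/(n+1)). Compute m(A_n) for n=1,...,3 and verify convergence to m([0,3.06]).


By continuity of measure from below: if A_n increases to A, then m(A_n) -> m(A).
Here A = [0, 3.06], so m(A) = 3.06
Step 1: a_1 = 3.06*(1 - 1/2) = 1.53, m(A_1) = 1.53
Step 2: a_2 = 3.06*(1 - 1/3) = 2.04, m(A_2) = 2.04
Step 3: a_3 = 3.06*(1 - 1/4) = 2.295, m(A_3) = 2.295
Limit: m(A_n) -> m([0,3.06]) = 3.06


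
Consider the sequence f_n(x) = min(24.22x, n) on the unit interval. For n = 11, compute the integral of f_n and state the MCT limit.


f(x) = 24.22x on [0,1]; f_n(x) = min(24.22x, n). At n = 11:
Step 1: f(x) reaches 11 at x = 11/24.22 = 0.45417
Step 2: integral(f_11) = integral(24.22x, 0, 0.45417) + integral(11, 0.45417, 1)
       = 24.22*0.45417^2/2 + 11*(1 - 0.45417)
       = 2.497936 + 6.004129
       = 8.502064
Step 3: As n -> infinity, f_n increases to f, so by MCT integral(f_n) -> integral(f) = 24.22/2 = 12.11.
Convergence: integral(f_11) = 8.502064 -> 12.11 as n -> infinity


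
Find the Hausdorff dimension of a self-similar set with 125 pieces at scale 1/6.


For a self-similar set with N copies scaled by 1/r:
dim_H = log(N)/log(r) = log(125)/log(6)
= 4.828314/1.791759
= 2.694733


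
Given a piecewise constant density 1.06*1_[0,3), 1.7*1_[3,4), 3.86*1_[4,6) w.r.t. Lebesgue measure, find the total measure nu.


Integrate each piece of the Radon-Nikodym derivative:
Step 1: integral_0^3 1.06 dx = 1.06*(3-0) = 1.06*3 = 3.18
Step 2: integral_3^4 1.7 dx = 1.7*(4-3) = 1.7*1 = 1.7
Step 3: integral_4^6 3.86 dx = 3.86*(6-4) = 3.86*2 = 7.72
Total: 3.18 + 1.7 + 7.72 = 12.6


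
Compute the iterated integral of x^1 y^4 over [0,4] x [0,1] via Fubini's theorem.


By Fubini's theorem, the double integral factors as a product of single integrals:
Step 1: integral_0^4 x^1 dx = [x^2/2] from 0 to 4
     = 4^2/2 = 8
Step 2: integral_0^1 y^4 dy = [y^5/5] from 0 to 1
     = 1^5/5 = 0.2
Step 3: Double integral = 8 * 0.2 = 1.6


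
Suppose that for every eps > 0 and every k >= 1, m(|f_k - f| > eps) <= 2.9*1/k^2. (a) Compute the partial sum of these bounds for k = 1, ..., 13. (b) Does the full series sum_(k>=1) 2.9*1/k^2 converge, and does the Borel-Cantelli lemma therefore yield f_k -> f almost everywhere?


Step 1: List the terms 2.9*1/k^2 for k = 1 to 13:
  k=1: 2.9
  k=2: 0.725
  k=3: 0.322222
  k=4: 0.18125
  k=5: 0.116
  k=6: 0.080556
  k=7: 0.059184
  k=8: 0.045312
  k=9: 0.035802
  k=10: 0.029
  k=11: 0.023967
  k=12: 0.020139
  k=13: 0.01716
Step 2: Partial sum = 2.9 + 0.725 + 0.322222 + 0.18125 + 0.116 + 0.080556 + 0.059184 + 0.045312 + 0.035802 + 0.029 + 0.023967 + 0.020139 + 0.01716
     = 4.555592
Step 3: The full series sum_(k>=1) 2.9*1/k^2 converges (p-series with p = 2 > 1; a constant multiple of a convergent series converges).
Step 4: Fix eps > 0. Since sum_k m(|f_k - f| > eps) < infinity, the Borel-Cantelli lemma gives
        m(limsup_k {|f_k - f| > eps}) = 0, i.e. for a.e. x, |f_k(x) - f(x)| <= eps for all large k.
        Applying this with eps = 1/j for j = 1, 2, ... and intersecting the countably many full-measure sets,
        for a.e. x we get limsup_k |f_k(x) - f(x)| <= 1/j for every j, hence f_k -> f almost everywhere.
Conclusion: series converges; Borel-Cantelli yields f_k -> f a.e.


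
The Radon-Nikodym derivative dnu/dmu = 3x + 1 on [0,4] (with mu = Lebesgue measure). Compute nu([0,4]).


nu(A) = integral_A (dnu/dmu) dmu = integral_0^4 (3x + 1) dx
Step 1: Antiderivative F(x) = (3/2)x^2 + 1x
Step 2: F(4) = (3/2)*4^2 + 1*4 = 24 + 4 = 28
Step 3: F(0) = (3/2)*0^2 + 1*0 = 0.0 + 0 = 0.0
Step 4: nu([0,4]) = F(4) - F(0) = 28 - 0.0 = 28


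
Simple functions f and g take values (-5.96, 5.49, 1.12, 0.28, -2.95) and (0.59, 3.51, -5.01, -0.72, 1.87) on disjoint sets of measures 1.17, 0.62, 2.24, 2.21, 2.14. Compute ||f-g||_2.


Step 1: Compute differences f_i - g_i:
  -5.96 - 0.59 = -6.55
  5.49 - 3.51 = 1.98
  1.12 - -5.01 = 6.13
  0.28 - -0.72 = 1
  -2.95 - 1.87 = -4.82
Step 2: Compute |diff|^2 * measure for each set:
  |-6.55|^2 * 1.17 = 42.9025 * 1.17 = 50.195925
  |1.98|^2 * 0.62 = 3.9204 * 0.62 = 2.430648
  |6.13|^2 * 2.24 = 37.5769 * 2.24 = 84.172256
  |1|^2 * 2.21 = 1 * 2.21 = 2.21
  |-4.82|^2 * 2.14 = 23.2324 * 2.14 = 49.717336
Step 3: Sum = 188.726165
Step 4: ||f-g||_2 = (188.726165)^(1/2) = 13.737764


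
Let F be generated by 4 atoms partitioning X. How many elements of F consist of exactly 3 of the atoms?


Each element of F is a union of some subset of the 4 atoms.
Elements that are unions of exactly 3 atoms correspond to 3-element subsets of the 4 atoms.
Count = C(4, 3) = 4! / (3! * 1!) = 4.


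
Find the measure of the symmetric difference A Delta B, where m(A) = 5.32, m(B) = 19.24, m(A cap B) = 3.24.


m(A Delta B) = m(A) + m(B) - 2*m(A n B)
= 5.32 + 19.24 - 2*3.24
= 5.32 + 19.24 - 6.48
= 18.08


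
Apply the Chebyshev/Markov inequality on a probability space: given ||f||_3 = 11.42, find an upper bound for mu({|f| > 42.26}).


Chebyshev/Markov inequality: mu(|f| > eps) <= (||f||_p / eps)^p
Step 1: ||f||_3 / eps = 11.42 / 42.26 = 0.270232
Step 2: Raise to power p = 3:
  (0.270232)^3 = 0.019734
Step 3: Therefore mu(|f| > 42.26) <= 0.019734


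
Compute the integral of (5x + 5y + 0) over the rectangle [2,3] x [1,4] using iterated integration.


By Fubini, integrate in x first, then y.
Step 1: Fix y, integrate over x in [2,3]:
  integral(5x + 5y + 0, x=2..3)
  = 5*(3^2 - 2^2)/2 + (5y + 0)*(3 - 2)
  = 12.5 + (5y + 0)*1
  = 12.5 + 5y + 0
  = 12.5 + 5y
Step 2: Integrate over y in [1,4]:
  integral(12.5 + 5y, y=1..4)
  = 12.5*3 + 5*(4^2 - 1^2)/2
  = 37.5 + 37.5
  = 75


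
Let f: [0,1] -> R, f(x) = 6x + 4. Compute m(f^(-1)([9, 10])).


f^(-1)([9, 10]) = {x : 9 <= 6x + 4 <= 10}
Solving: (9 - 4)/6 <= x <= (10 - 4)/6
= [0.833333, 1]
Intersecting with [0,1]: [0.833333, 1]
Measure = 1 - 0.833333 = 0.166667


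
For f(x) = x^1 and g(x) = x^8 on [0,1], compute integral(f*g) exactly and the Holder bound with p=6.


Step 1: Exact integral of f*g = integral(x^9, 0, 1) = 1/10
     = 0.1
Step 2: Holder bound with p=6, q=1.2:
  ||f||_p = (integral x^6 dx)^(1/6) = (1/7)^(1/6) = 0.72302
  ||g||_q = (integral x^9.6 dx)^(1/1.2) = (1/10.6)^(1/1.2) = 0.139823
Step 3: Holder bound = ||f||_p * ||g||_q = 0.72302 * 0.139823 = 0.101095
Verification: 0.1 <= 0.101095 (Holder holds)


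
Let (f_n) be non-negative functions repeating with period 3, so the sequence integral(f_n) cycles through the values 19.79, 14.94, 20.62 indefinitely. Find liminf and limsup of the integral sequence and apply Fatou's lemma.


The sequence (integral(f_n)) is periodic with period 3, repeating the values 19.79, 14.94, 20.62 indefinitely.
Step 1: For a periodic sequence, every tail (a_m, a_(m+1), ...) contains all 3 period values infinitely often.
Step 2: Hence inf of every tail = min of the period values = min(19.79, 14.94, 20.62) = 14.94.
        liminf_n integral(f_n) = sup over m of (inf of tail from m) = 14.94.
Step 3: Similarly sup of every tail = max of the period values = 20.62.
        limsup_n integral(f_n) = 20.62.
Step 4: Fatou's lemma: integral(liminf_n f_n) <= liminf_n integral(f_n) = 14.94.
        So the integral of the pointwise liminf is at most 14.94.


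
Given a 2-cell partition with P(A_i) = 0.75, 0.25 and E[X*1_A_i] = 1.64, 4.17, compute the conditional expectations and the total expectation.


For each cell A_i: E[X|A_i] = E[X*1_A_i] / P(A_i)
Step 1: E[X|A_1] = 1.64 / 0.75 = 2.186667
Step 2: E[X|A_2] = 4.17 / 0.25 = 16.68
Verification: E[X] = sum E[X*1_A_i] = 1.64 + 4.17 = 5.81


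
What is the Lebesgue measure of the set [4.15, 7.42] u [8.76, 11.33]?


For pairwise disjoint intervals, m(union) = sum of lengths.
= (7.42 - 4.15) + (11.33 - 8.76)
= 3.27 + 2.57
= 5.84


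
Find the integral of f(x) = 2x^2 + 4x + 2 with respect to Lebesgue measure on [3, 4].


The Lebesgue integral of a Riemann-integrable function agrees with the Riemann integral.
Antiderivative F(x) = (2/3)x^3 + (4/2)x^2 + 2x
F(4) = (2/3)*4^3 + (4/2)*4^2 + 2*4
     = (2/3)*64 + (4/2)*16 + 2*4
     = 42.666667 + 32 + 8
     = 82.666667
F(3) = 42
Integral = F(4) - F(3) = 82.666667 - 42 = 40.666667


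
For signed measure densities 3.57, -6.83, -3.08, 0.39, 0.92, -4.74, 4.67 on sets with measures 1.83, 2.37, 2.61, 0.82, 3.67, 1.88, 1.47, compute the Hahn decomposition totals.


Step 1: Compute signed measure on each set:
  Set 1: 3.57 * 1.83 = 6.5331
  Set 2: -6.83 * 2.37 = -16.1871
  Set 3: -3.08 * 2.61 = -8.0388
  Set 4: 0.39 * 0.82 = 0.3198
  Set 5: 0.92 * 3.67 = 3.3764
  Set 6: -4.74 * 1.88 = -8.9112
  Set 7: 4.67 * 1.47 = 6.8649
Step 2: Total signed measure = (6.5331) + (-16.1871) + (-8.0388) + (0.3198) + (3.3764) + (-8.9112) + (6.8649)
     = -16.0429
Step 3: Positive part mu+(X) = sum of positive contributions = 17.0942
Step 4: Negative part mu-(X) = |sum of negative contributions| = 33.1371


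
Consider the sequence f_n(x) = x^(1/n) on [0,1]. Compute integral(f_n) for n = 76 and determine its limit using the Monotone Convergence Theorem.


At n = 76: f_76(x) = x^(1/76).
Step 1: integral(x^(1/76), 0, 1) = [x^(1/76+1) / (1/76+1)] from 0 to 1
     = 1 / (1/76 + 1) = 1 / ((76+1)/76) = 76/(76+1)
     = 76/77 = 0.987013
Step 2: As n -> infinity, f_n(x) = x^(1/n) -> 1 for x in (0,1], and f_n is increasing in n.
By MCT, lim_n integral(f_n) = integral(lim_n f_n) = integral(1, 0, 1) = 1.
Step 3: Verify convergence: 76/77 = 0.987013 -> 1


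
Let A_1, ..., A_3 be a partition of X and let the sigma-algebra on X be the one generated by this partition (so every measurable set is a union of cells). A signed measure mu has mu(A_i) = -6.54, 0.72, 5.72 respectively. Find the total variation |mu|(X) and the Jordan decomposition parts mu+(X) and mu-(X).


Step 1: Every measurable set is a union of atoms (the cells / points), so a Hahn decomposition is
  obtained by grouping atoms by sign: P = union of atoms with mu > 0, N = union of the remaining atoms.
  Atoms in P (indices): 2, 3;  atoms in N (indices): 1
  Positive values: 0.72, 5.72
  Negative values: -6.54
Step 2: mu+(X) = mu(P) = sum of positive atom values = 6.44
Step 3: mu-(X) = -mu(N) = sum of |negative atom values| = 6.54
Step 4: |mu|(X) = mu+(X) + mu-(X) = 6.44 + 6.54 = 12.98


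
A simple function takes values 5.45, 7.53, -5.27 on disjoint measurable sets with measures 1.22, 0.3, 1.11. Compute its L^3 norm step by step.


Step 1: Compute |f_i|^3 for each value:
  |5.45|^3 = 161.878625
  |7.53|^3 = 426.957777
  |-5.27|^3 = 146.363183
Step 2: Multiply by measures and sum:
  161.878625 * 1.22 = 197.491923
  426.957777 * 0.3 = 128.087333
  146.363183 * 1.11 = 162.463133
Sum = 197.491923 + 128.087333 + 162.463133 = 488.042389
Step 3: Take the p-th root:
||f||_3 = (488.042389)^(1/3) = 7.873222


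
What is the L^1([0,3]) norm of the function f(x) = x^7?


Step 1: ||f||_1 = (integral_0^3 |x^7|^1 dx)^(1/1)
     = (integral_0^3 x^7 dx)^(1/1)
Step 2: integral_0^3 x^7 dx = [x^8/(8)] from 0 to 3 = 3^8/8
     = 6561/8 = 820.125
Step 3: ||f||_1 = (820.125)^(1/1) = 820.125


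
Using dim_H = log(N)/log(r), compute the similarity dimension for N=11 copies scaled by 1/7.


For a self-similar set with N copies scaled by 1/r:
dim_H = log(N)/log(r) = log(11)/log(7)
= 2.397895/1.94591
= 1.232274


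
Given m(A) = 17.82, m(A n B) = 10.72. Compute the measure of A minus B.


m(A \ B) = m(A) - m(A n B)
= 17.82 - 10.72
= 7.1


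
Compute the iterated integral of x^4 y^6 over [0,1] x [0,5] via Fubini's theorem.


By Fubini's theorem, the double integral factors as a product of single integrals:
Step 1: integral_0^1 x^4 dx = [x^5/5] from 0 to 1
     = 1^5/5 = 0.2
Step 2: integral_0^5 y^6 dy = [y^7/7] from 0 to 5
     = 5^7/7 = 11160.714286
Step 3: Double integral = 0.2 * 11160.714286 = 2232.142857


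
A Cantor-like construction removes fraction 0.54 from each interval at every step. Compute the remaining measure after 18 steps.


Step 1: At each step, fraction remaining = 1 - 0.54 = 0.46
Step 2: After 18 steps, measure = (0.46)^18
Result = 8.504347e-07


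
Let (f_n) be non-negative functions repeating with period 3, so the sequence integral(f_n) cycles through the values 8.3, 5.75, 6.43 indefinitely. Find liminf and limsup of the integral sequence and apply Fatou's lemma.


The sequence (integral(f_n)) is periodic with period 3, repeating the values 8.3, 5.75, 6.43 indefinitely.
Step 1: For a periodic sequence, every tail (a_m, a_(m+1), ...) contains all 3 period values infinitely often.
Step 2: Hence inf of every tail = min of the period values = min(8.3, 5.75, 6.43) = 5.75.
        liminf_n integral(f_n) = sup over m of (inf of tail from m) = 5.75.
Step 3: Similarly sup of every tail = max of the period values = 8.3.
        limsup_n integral(f_n) = 8.3.
Step 4: Fatou's lemma: integral(liminf_n f_n) <= liminf_n integral(f_n) = 5.75.
        So the integral of the pointwise liminf is at most 5.75.


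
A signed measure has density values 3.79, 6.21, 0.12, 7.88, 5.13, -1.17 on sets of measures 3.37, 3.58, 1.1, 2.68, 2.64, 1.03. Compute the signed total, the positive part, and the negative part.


Step 1: Compute signed measure on each set:
  Set 1: 3.79 * 3.37 = 12.7723
  Set 2: 6.21 * 3.58 = 22.2318
  Set 3: 0.12 * 1.1 = 0.132
  Set 4: 7.88 * 2.68 = 21.1184
  Set 5: 5.13 * 2.64 = 13.5432
  Set 6: -1.17 * 1.03 = -1.2051
Step 2: Total signed measure = (12.7723) + (22.2318) + (0.132) + (21.1184) + (13.5432) + (-1.2051)
     = 68.5926
Step 3: Positive part mu+(X) = sum of positive contributions = 69.7977
Step 4: Negative part mu-(X) = |sum of negative contributions| = 1.2051


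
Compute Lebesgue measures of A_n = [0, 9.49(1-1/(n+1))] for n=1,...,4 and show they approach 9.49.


By continuity of measure from below: if A_n increases to A, then m(A_n) -> m(A).
Here A = [0, 9.49], so m(A) = 9.49
Step 1: a_1 = 9.49*(1 - 1/2) = 4.745, m(A_1) = 4.745
Step 2: a_2 = 9.49*(1 - 1/3) = 6.3267, m(A_2) = 6.3267
Step 3: a_3 = 9.49*(1 - 1/4) = 7.1175, m(A_3) = 7.1175
Step 4: a_4 = 9.49*(1 - 1/5) = 7.592, m(A_4) = 7.592
Limit: m(A_n) -> m([0,9.49]) = 9.49


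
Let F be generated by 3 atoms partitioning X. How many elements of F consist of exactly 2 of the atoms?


Each element of F is a union of some subset of the 3 atoms.
Elements that are unions of exactly 2 atoms correspond to 2-element subsets of the 3 atoms.
Count = C(3, 2) = 3! / (2! * 1!) = 3.


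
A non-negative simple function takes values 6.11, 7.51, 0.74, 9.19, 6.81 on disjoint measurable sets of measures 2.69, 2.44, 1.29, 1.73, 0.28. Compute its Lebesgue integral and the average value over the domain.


Step 1: Integral = sum(value_i * measure_i)
= 6.11*2.69 + 7.51*2.44 + 0.74*1.29 + 9.19*1.73 + 6.81*0.28
= 16.4359 + 18.3244 + 0.9546 + 15.8987 + 1.9068
= 53.5204
Step 2: Total measure of domain = 2.69 + 2.44 + 1.29 + 1.73 + 0.28 = 8.43
Step 3: Average value = 53.5204 / 8.43 = 6.348802


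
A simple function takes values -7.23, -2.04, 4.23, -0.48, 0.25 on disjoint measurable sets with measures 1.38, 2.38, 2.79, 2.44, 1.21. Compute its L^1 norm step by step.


Step 1: Compute |f_i|^1 for each value:
  |-7.23|^1 = 7.23
  |-2.04|^1 = 2.04
  |4.23|^1 = 4.23
  |-0.48|^1 = 0.48
  |0.25|^1 = 0.25
Step 2: Multiply by measures and sum:
  7.23 * 1.38 = 9.9774
  2.04 * 2.38 = 4.8552
  4.23 * 2.79 = 11.8017
  0.48 * 2.44 = 1.1712
  0.25 * 1.21 = 0.3025
Sum = 9.9774 + 4.8552 + 11.8017 + 1.1712 + 0.3025 = 28.108
Step 3: Take the p-th root:
||f||_1 = (28.108)^(1/1) = 28.108


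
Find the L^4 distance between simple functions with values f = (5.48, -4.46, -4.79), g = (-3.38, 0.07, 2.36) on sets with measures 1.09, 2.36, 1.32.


Step 1: Compute differences f_i - g_i:
  5.48 - -3.38 = 8.86
  -4.46 - 0.07 = -4.53
  -4.79 - 2.36 = -7.15
Step 2: Compute |diff|^4 * measure for each set:
  |8.86|^4 * 1.09 = 6162.1872 * 1.09 = 6716.784048
  |-4.53|^4 * 2.36 = 421.107337 * 2.36 = 993.813315
  |-7.15|^4 * 1.32 = 2613.510006 * 1.32 = 3449.833208
Step 3: Sum = 11160.430571
Step 4: ||f-g||_4 = (11160.430571)^(1/4) = 10.278275


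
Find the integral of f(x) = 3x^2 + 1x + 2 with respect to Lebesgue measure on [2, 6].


The Lebesgue integral of a Riemann-integrable function agrees with the Riemann integral.
Antiderivative F(x) = (3/3)x^3 + (1/2)x^2 + 2x
F(6) = (3/3)*6^3 + (1/2)*6^2 + 2*6
     = (3/3)*216 + (1/2)*36 + 2*6
     = 216 + 18 + 12
     = 246
F(2) = 14
Integral = F(6) - F(2) = 246 - 14 = 232


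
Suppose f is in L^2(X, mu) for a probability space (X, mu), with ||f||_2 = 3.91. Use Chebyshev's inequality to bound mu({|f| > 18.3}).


Chebyshev/Markov inequality: mu(|f| > eps) <= (||f||_p / eps)^p
Step 1: ||f||_2 / eps = 3.91 / 18.3 = 0.213661
Step 2: Raise to power p = 2:
  (0.213661)^2 = 0.045651
Step 3: Therefore mu(|f| > 18.3) <= 0.045651


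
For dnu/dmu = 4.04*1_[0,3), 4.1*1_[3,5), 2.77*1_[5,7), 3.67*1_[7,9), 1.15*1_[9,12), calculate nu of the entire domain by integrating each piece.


Integrate each piece of the Radon-Nikodym derivative:
Step 1: integral_0^3 4.04 dx = 4.04*(3-0) = 4.04*3 = 12.12
Step 2: integral_3^5 4.1 dx = 4.1*(5-3) = 4.1*2 = 8.2
Step 3: integral_5^7 2.77 dx = 2.77*(7-5) = 2.77*2 = 5.54
Step 4: integral_7^9 3.67 dx = 3.67*(9-7) = 3.67*2 = 7.34
Step 5: integral_9^12 1.15 dx = 1.15*(12-9) = 1.15*3 = 3.45
Total: 12.12 + 8.2 + 5.54 + 7.34 + 3.45 = 36.65


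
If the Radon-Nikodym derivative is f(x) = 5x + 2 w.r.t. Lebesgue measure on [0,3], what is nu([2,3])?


nu(A) = integral_A (dnu/dmu) dmu = integral_2^3 (5x + 2) dx
Step 1: Antiderivative F(x) = (5/2)x^2 + 2x
Step 2: F(3) = (5/2)*3^2 + 2*3 = 22.5 + 6 = 28.5
Step 3: F(2) = (5/2)*2^2 + 2*2 = 10 + 4 = 14
Step 4: nu([2,3]) = F(3) - F(2) = 28.5 - 14 = 14.5


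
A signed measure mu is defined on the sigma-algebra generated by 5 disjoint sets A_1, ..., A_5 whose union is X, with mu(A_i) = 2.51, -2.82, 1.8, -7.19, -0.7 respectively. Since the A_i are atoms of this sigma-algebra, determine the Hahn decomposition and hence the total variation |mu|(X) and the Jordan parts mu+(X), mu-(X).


Step 1: Every measurable set is a union of atoms (the cells / points), so a Hahn decomposition is
  obtained by grouping atoms by sign: P = union of atoms with mu > 0, N = union of the remaining atoms.
  Atoms in P (indices): 1, 3;  atoms in N (indices): 2, 4, 5
  Positive values: 2.51, 1.8
  Negative values: -2.82, -7.19, -0.7
Step 2: mu+(X) = mu(P) = sum of positive atom values = 4.31
Step 3: mu-(X) = -mu(N) = sum of |negative atom values| = 10.71
Step 4: |mu|(X) = mu+(X) + mu-(X) = 4.31 + 10.71 = 15.02


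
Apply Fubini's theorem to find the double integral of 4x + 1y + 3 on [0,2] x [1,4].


By Fubini, integrate in x first, then y.
Step 1: Fix y, integrate over x in [0,2]:
  integral(4x + 1y + 3, x=0..2)
  = 4*(2^2 - 0^2)/2 + (1y + 3)*(2 - 0)
  = 8 + (1y + 3)*2
  = 8 + 2y + 6
  = 14 + 2y
Step 2: Integrate over y in [1,4]:
  integral(14 + 2y, y=1..4)
  = 14*3 + 2*(4^2 - 1^2)/2
  = 42 + 15
  = 57


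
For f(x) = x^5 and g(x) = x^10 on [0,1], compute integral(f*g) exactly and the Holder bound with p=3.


Step 1: Exact integral of f*g = integral(x^15, 0, 1) = 1/16
     = 0.0625
Step 2: Holder bound with p=3, q=1.5:
  ||f||_p = (integral x^15 dx)^(1/3) = (1/16)^(1/3) = 0.39685
  ||g||_q = (integral x^15 dx)^(1/1.5) = (1/16)^(1/1.5) = 0.15749
Step 3: Holder bound = ||f||_p * ||g||_q = 0.39685 * 0.15749 = 0.0625
Verification: 0.0625 <= 0.0625 (Holder holds)


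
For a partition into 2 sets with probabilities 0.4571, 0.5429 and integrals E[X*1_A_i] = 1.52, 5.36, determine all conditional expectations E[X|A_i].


For each cell A_i: E[X|A_i] = E[X*1_A_i] / P(A_i)
Step 1: E[X|A_1] = 1.52 / 0.4571 = 3.325312
Step 2: E[X|A_2] = 5.36 / 0.5429 = 9.872905
Verification: E[X] = sum E[X*1_A_i] = 1.52 + 5.36 = 6.88


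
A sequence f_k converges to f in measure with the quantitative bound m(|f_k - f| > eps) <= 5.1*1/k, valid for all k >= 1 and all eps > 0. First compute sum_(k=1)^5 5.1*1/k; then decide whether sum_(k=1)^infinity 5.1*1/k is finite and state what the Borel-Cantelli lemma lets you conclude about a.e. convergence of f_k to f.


Step 1: List the terms 5.1*1/k for k = 1 to 5:
  k=1: 5.1
  k=2: 2.55
  k=3: 1.7
  k=4: 1.275
  k=5: 1.02
Step 2: Partial sum = 5.1 + 2.55 + 1.7 + 1.275 + 1.02
     = 11.645
Step 3: The full series sum_(k>=1) 5.1*1/k diverges (harmonic series, p = 1; a nonzero constant multiple of a divergent series diverges).
Step 4: The (first) Borel-Cantelli lemma requires a summable sequence of measures, so it does not apply here;
        from this bound alone no conclusion about a.e. convergence can be drawn (convergence in measure still
        gives an a.e.-convergent subsequence, but not a.e. convergence of the whole sequence).
Conclusion: series diverges; Borel-Cantelli is inconclusive about a.e. convergence of f_k.


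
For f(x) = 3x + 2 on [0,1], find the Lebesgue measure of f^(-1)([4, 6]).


f^(-1)([4, 6]) = {x : 4 <= 3x + 2 <= 6}
Solving: (4 - 2)/3 <= x <= (6 - 2)/3
= [0.666667, 1.333333]
Intersecting with [0,1]: [0.666667, 1]
Measure = 1 - 0.666667 = 0.333333


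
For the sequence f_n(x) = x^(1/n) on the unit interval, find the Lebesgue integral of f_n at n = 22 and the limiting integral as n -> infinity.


At n = 22: f_22(x) = x^(1/22).
Step 1: integral(x^(1/22), 0, 1) = [x^(1/22+1) / (1/22+1)] from 0 to 1
     = 1 / (1/22 + 1) = 1 / ((22+1)/22) = 22/(22+1)
     = 22/23 = 0.956522
Step 2: As n -> infinity, f_n(x) = x^(1/n) -> 1 for x in (0,1], and f_n is increasing in n.
By MCT, lim_n integral(f_n) = integral(lim_n f_n) = integral(1, 0, 1) = 1.
Step 3: Verify convergence: 22/23 = 0.956522 -> 1


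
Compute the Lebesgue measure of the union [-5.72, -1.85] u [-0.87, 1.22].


For pairwise disjoint intervals, m(union) = sum of lengths.
= (-1.85 - -5.72) + (1.22 - -0.87)
= 3.87 + 2.09
= 5.96


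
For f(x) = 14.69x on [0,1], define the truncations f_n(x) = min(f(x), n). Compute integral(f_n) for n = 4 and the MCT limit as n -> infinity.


f(x) = 14.69x on [0,1]; f_n(x) = min(14.69x, n). At n = 4:
Step 1: f(x) reaches 4 at x = 4/14.69 = 0.272294
Step 2: integral(f_4) = integral(14.69x, 0, 0.272294) + integral(4, 0.272294, 1)
       = 14.69*0.272294^2/2 + 4*(1 - 0.272294)
       = 0.544588 + 2.910824
       = 3.455412
Step 3: As n -> infinity, f_n increases to f, so by MCT integral(f_n) -> integral(f) = 14.69/2 = 7.345.
Convergence: integral(f_4) = 3.455412 -> 7.345 as n -> infinity


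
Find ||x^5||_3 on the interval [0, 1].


Step 1: ||f||_3 = (integral_0^1 |x^5|^3 dx)^(1/3)
     = (integral_0^1 x^15 dx)^(1/3)
Step 2: integral_0^1 x^15 dx = [x^16/(16)] from 0 to 1 = 1^16/16
     = 1/16 = 0.0625
Step 3: ||f||_3 = (0.0625)^(1/3) = 0.39685


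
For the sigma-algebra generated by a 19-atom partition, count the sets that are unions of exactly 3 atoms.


Each element of F is a union of some subset of the 19 atoms.
Elements that are unions of exactly 3 atoms correspond to 3-element subsets of the 19 atoms.
Count = C(19, 3) = 19! / (3! * 16!) = 969.


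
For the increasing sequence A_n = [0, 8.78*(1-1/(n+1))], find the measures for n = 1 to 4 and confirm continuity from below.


By continuity of measure from below: if A_n increases to A, then m(A_n) -> m(A).
Here A = [0, 8.78], so m(A) = 8.78
Step 1: a_1 = 8.78*(1 - 1/2) = 4.39, m(A_1) = 4.39
Step 2: a_2 = 8.78*(1 - 1/3) = 5.8533, m(A_2) = 5.8533
Step 3: a_3 = 8.78*(1 - 1/4) = 6.585, m(A_3) = 6.585
Step 4: a_4 = 8.78*(1 - 1/5) = 7.024, m(A_4) = 7.024
Limit: m(A_n) -> m([0,8.78]) = 8.78


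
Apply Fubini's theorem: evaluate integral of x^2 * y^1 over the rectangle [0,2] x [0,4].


By Fubini's theorem, the double integral factors as a product of single integrals:
Step 1: integral_0^2 x^2 dx = [x^3/3] from 0 to 2
     = 2^3/3 = 2.666667
Step 2: integral_0^4 y^1 dy = [y^2/2] from 0 to 4
     = 4^2/2 = 8
Step 3: Double integral = 2.666667 * 8 = 21.333333


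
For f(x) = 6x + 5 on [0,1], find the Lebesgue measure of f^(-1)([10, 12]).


f^(-1)([10, 12]) = {x : 10 <= 6x + 5 <= 12}
Solving: (10 - 5)/6 <= x <= (12 - 5)/6
= [0.833333, 1.166667]
Intersecting with [0,1]: [0.833333, 1]
Measure = 1 - 0.833333 = 0.166667


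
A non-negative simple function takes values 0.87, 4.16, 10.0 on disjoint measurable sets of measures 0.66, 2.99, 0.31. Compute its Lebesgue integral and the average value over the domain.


Step 1: Integral = sum(value_i * measure_i)
= 0.87*0.66 + 4.16*2.99 + 10.0*0.31
= 0.5742 + 12.4384 + 3.1
= 16.1126
Step 2: Total measure of domain = 0.66 + 2.99 + 0.31 = 3.96
Step 3: Average value = 16.1126 / 3.96 = 4.068838


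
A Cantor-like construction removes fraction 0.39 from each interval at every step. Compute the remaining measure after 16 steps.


Step 1: At each step, fraction remaining = 1 - 0.39 = 0.61
Step 2: After 16 steps, measure = (0.61)^16
Result = 3.675169e-04


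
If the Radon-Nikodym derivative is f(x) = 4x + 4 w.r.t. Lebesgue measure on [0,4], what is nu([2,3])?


nu(A) = integral_A (dnu/dmu) dmu = integral_2^3 (4x + 4) dx
Step 1: Antiderivative F(x) = (4/2)x^2 + 4x
Step 2: F(3) = (4/2)*3^2 + 4*3 = 18 + 12 = 30
Step 3: F(2) = (4/2)*2^2 + 4*2 = 8 + 8 = 16
Step 4: nu([2,3]) = F(3) - F(2) = 30 - 16 = 14


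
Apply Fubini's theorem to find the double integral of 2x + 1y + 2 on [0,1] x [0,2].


By Fubini, integrate in x first, then y.
Step 1: Fix y, integrate over x in [0,1]:
  integral(2x + 1y + 2, x=0..1)
  = 2*(1^2 - 0^2)/2 + (1y + 2)*(1 - 0)
  = 1 + (1y + 2)*1
  = 1 + 1y + 2
  = 3 + 1y
Step 2: Integrate over y in [0,2]:
  integral(3 + 1y, y=0..2)
  = 3*2 + 1*(2^2 - 0^2)/2
  = 6 + 2
  = 8


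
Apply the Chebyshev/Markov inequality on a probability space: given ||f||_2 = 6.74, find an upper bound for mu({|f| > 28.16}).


Chebyshev/Markov inequality: mu(|f| > eps) <= (||f||_p / eps)^p
Step 1: ||f||_2 / eps = 6.74 / 28.16 = 0.239347
Step 2: Raise to power p = 2:
  (0.239347)^2 = 0.057287
Step 3: Therefore mu(|f| > 28.16) <= 0.057287


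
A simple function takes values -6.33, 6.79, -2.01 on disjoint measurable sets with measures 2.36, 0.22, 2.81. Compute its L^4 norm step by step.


Step 1: Compute |f_i|^4 for each value:
  |-6.33|^4 = 1605.516747
  |6.79|^4 = 2125.588037
  |-2.01|^4 = 16.322408
Step 2: Multiply by measures and sum:
  1605.516747 * 2.36 = 3789.019523
  2125.588037 * 0.22 = 467.629368
  16.322408 * 2.81 = 45.865967
Sum = 3789.019523 + 467.629368 + 45.865967 = 4302.514858
Step 3: Take the p-th root:
||f||_4 = (4302.514858)^(1/4) = 8.098985


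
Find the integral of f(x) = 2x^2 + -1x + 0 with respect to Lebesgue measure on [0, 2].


The Lebesgue integral of a Riemann-integrable function agrees with the Riemann integral.
Antiderivative F(x) = (2/3)x^3 + (-1/2)x^2 + 0x
F(2) = (2/3)*2^3 + (-1/2)*2^2 + 0*2
     = (2/3)*8 + (-1/2)*4 + 0*2
     = 5.333333 + -2 + 0
     = 3.333333
F(0) = 0.0
Integral = F(2) - F(0) = 3.333333 - 0.0 = 3.333333


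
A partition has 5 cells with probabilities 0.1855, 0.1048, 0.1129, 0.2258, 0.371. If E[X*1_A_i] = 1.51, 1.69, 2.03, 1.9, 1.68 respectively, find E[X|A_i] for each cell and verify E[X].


For each cell A_i: E[X|A_i] = E[X*1_A_i] / P(A_i)
Step 1: E[X|A_1] = 1.51 / 0.1855 = 8.140162
Step 2: E[X|A_2] = 1.69 / 0.1048 = 16.125954
Step 3: E[X|A_3] = 2.03 / 0.1129 = 17.980514
Step 4: E[X|A_4] = 1.9 / 0.2258 = 8.414526
Step 5: E[X|A_5] = 1.68 / 0.371 = 4.528302
Verification: E[X] = sum E[X*1_A_i] = 1.51 + 1.69 + 2.03 + 1.9 + 1.68 = 8.81
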